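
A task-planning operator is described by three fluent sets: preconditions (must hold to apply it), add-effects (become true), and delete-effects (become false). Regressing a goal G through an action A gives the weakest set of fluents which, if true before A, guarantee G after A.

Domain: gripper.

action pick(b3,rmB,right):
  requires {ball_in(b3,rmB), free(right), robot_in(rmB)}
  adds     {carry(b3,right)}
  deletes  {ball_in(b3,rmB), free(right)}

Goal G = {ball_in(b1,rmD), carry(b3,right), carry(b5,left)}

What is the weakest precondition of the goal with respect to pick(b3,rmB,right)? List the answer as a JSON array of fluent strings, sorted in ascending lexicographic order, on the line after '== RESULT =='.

Regress:
  G ∩ del = {}  (empty — regression defined)
  G \ add = {ball_in(b1,rmD), carry(b3,right), carry(b5,left)} \ {carry(b3,right)} = {ball_in(b1,rmD), carry(b5,left)}
  ∪ pre   = {ball_in(b1,rmD), carry(b5,left)} ∪ {ball_in(b3,rmB), free(right), robot_in(rmB)}
          = {ball_in(b1,rmD), ball_in(b3,rmB), carry(b5,left), free(right), robot_in(rmB)}

== RESULT ==
["ball_in(b1,rmD)", "ball_in(b3,rmB)", "carry(b5,left)", "free(right)", "robot_in(rmB)"]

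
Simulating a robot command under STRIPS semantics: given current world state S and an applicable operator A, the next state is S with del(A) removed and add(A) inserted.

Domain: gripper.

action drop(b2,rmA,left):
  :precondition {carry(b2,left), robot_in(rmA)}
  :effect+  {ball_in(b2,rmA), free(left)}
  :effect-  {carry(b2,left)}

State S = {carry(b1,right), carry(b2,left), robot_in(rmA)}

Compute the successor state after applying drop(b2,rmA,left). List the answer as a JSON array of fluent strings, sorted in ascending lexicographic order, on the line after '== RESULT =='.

Compute (S \ del) ∪ add:
  pre ⊆ S: {carry(b2,left), robot_in(rmA)} ⊆ S  — applicable
  S \ del = {carry(b1,right), robot_in(rmA)}
  ∪ add   = {ball_in(b2,rmA), carry(b1,right), free(left), robot_in(rmA)}

== RESULT ==
["ball_in(b2,rmA)", "carry(b1,right)", "free(left)", "robot_in(rmA)"]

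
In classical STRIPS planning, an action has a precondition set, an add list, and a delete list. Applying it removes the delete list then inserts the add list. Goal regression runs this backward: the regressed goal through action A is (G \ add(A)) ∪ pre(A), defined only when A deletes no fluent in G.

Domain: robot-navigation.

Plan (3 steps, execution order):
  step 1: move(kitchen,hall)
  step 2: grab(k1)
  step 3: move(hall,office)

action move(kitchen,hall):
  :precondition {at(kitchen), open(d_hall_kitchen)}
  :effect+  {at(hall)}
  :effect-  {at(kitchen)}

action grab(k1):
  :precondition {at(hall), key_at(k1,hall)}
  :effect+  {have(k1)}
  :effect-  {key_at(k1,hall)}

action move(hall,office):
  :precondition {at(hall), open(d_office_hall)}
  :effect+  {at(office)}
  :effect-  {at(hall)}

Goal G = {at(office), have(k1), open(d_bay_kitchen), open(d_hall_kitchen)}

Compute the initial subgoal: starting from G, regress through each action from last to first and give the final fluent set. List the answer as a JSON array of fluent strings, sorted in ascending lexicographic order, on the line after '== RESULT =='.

Regress step by step:
  through step 3 (move(hall,office)): drop {at(office)}, keep {have(k1), open(d_bay_kitchen), open(d_hall_kitchen)}, require {at(hall), open(d_office_hall)}
    → {at(hall), have(k1), open(d_bay_kitchen), open(d_hall_kitchen), open(d_office_hall)}
  through step 2 (grab(k1)): drop {have(k1)}, keep {at(hall), open(d_bay_kitchen), open(d_hall_kitchen), open(d_office_hall)}, require {at(hall), key_at(k1,hall)}
    → {at(hall), key_at(k1,hall), open(d_bay_kitchen), open(d_hall_kitchen), open(d_office_hall)}
  through step 1 (move(kitchen,hall)): drop {at(hall)}, keep {key_at(k1,hall), open(d_bay_kitchen), open(d_hall_kitchen), open(d_office_hall)}, require {at(kitchen), open(d_hall_kitchen)}
    → {at(kitchen), key_at(k1,hall), open(d_bay_kitchen), open(d_hall_kitchen), open(d_office_hall)}

== RESULT ==
["at(kitchen)", "key_at(k1,hall)", "open(d_bay_kitchen)", "open(d_hall_kitchen)", "open(d_office_hall)"]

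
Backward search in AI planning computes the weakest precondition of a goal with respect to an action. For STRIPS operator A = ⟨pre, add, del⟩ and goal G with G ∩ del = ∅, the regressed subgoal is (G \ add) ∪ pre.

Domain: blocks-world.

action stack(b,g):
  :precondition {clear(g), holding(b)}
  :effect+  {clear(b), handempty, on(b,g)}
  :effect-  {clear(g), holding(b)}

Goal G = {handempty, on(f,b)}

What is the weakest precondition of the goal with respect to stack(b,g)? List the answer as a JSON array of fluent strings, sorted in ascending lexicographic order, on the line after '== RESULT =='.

Compute (G \ add) ∪ pre:
  G ∩ del = {}  (empty — regression defined)
  G \ add = {handempty, on(f,b)} \ {clear(b), handempty, on(b,g)} = {on(f,b)}
  ∪ pre   = {on(f,b)} ∪ {clear(g), holding(b)}
          = {clear(g), holding(b), on(f,b)}

== RESULT ==
["clear(g)", "holding(b)", "on(f,b)"]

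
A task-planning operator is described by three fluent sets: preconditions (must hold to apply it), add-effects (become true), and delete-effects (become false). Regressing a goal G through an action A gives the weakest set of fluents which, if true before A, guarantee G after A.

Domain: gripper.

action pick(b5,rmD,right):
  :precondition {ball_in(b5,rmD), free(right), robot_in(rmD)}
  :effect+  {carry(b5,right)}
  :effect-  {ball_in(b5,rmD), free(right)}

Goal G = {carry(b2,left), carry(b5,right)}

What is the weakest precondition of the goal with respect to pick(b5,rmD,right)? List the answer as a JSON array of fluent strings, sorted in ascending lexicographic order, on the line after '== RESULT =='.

Compute (G \ add) ∪ pre:
  G ∩ del = {}  (empty — regression defined)
  G \ add = {carry(b2,left), carry(b5,right)} \ {carry(b5,right)} = {carry(b2,left)}
  ∪ pre   = {carry(b2,left)} ∪ {ball_in(b5,rmD), free(right), robot_in(rmD)}
          = {ball_in(b5,rmD), carry(b2,left), free(right), robot_in(rmD)}

== RESULT ==
["ball_in(b5,rmD)", "carry(b2,left)", "free(right)", "robot_in(rmD)"]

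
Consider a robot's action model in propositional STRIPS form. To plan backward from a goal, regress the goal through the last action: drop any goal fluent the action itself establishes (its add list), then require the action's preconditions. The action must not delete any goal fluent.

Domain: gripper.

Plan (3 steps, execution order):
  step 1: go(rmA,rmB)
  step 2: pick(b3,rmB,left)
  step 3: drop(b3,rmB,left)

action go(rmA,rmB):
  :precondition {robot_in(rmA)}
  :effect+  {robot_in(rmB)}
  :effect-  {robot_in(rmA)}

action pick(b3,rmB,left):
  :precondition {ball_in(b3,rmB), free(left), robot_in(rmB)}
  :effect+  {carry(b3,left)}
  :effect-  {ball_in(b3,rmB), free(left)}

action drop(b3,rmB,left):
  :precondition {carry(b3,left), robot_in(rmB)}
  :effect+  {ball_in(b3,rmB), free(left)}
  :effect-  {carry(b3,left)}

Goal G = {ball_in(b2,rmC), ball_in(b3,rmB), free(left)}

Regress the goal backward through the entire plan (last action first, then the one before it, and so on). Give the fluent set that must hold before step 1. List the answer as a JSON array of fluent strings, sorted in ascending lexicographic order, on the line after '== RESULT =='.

Regress step by step:
  through step 3 (drop(b3,rmB,left)): drop {ball_in(b3,rmB), free(left)}, keep {ball_in(b2,rmC)}, require {carry(b3,left), robot_in(rmB)}
    → {ball_in(b2,rmC), carry(b3,left), robot_in(rmB)}
  through step 2 (pick(b3,rmB,left)): drop {carry(b3,left)}, keep {ball_in(b2,rmC), robot_in(rmB)}, require {ball_in(b3,rmB), free(left), robot_in(rmB)}
    → {ball_in(b2,rmC), ball_in(b3,rmB), free(left), robot_in(rmB)}
  through step 1 (go(rmA,rmB)): drop {robot_in(rmB)}, keep {ball_in(b2,rmC), ball_in(b3,rmB), free(left)}, require {robot_in(rmA)}
    → {ball_in(b2,rmC), ball_in(b3,rmB), free(left), robot_in(rmA)}

== RESULT ==
["ball_in(b2,rmC)", "ball_in(b3,rmB)", "free(left)", "robot_in(rmA)"]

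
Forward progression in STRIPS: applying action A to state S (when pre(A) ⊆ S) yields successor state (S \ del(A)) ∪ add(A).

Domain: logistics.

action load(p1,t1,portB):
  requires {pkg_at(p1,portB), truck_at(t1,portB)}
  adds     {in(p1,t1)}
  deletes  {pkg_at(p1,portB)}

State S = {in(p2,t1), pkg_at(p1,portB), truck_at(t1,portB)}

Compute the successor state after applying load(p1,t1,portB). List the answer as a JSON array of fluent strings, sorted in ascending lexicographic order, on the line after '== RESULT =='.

Progress:
  pre ⊆ S: {pkg_at(p1,portB), truck_at(t1,portB)} ⊆ S  — applicable
  S \ del = {in(p2,t1), truck_at(t1,portB)}
  ∪ add   = {in(p1,t1), in(p2,t1), truck_at(t1,portB)}

== RESULT ==
["in(p1,t1)", "in(p2,t1)", "truck_at(t1,portB)"]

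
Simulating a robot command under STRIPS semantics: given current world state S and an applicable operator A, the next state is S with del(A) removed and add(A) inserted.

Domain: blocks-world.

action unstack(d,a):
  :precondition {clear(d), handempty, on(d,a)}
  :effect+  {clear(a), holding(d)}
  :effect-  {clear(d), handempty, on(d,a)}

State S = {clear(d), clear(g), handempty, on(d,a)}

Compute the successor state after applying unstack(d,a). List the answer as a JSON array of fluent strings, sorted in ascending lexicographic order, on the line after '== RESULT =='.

Compute (S \ del) ∪ add:
  pre ⊆ S: {clear(d), handempty, on(d,a)} ⊆ S  — applicable
  S \ del = {clear(g)}
  ∪ add   = {clear(a), clear(g), holding(d)}

== RESULT ==
["clear(a)", "clear(g)", "holding(d)"]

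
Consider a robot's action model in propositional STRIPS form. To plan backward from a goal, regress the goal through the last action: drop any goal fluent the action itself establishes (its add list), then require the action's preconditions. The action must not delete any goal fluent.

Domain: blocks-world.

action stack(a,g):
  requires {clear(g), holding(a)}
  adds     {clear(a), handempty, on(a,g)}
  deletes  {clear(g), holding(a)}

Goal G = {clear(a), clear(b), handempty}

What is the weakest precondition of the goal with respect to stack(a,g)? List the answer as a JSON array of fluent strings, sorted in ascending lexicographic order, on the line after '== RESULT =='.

Compute (G \ add) ∪ pre:
  G ∩ del = {}  (empty — regression defined)
  G \ add = {clear(a), clear(b), handempty} \ {clear(a), handempty, on(a,g)} = {clear(b)}
  ∪ pre   = {clear(b)} ∪ {clear(g), holding(a)}
          = {clear(b), clear(g), holding(a)}

== RESULT ==
["clear(b)", "clear(g)", "holding(a)"]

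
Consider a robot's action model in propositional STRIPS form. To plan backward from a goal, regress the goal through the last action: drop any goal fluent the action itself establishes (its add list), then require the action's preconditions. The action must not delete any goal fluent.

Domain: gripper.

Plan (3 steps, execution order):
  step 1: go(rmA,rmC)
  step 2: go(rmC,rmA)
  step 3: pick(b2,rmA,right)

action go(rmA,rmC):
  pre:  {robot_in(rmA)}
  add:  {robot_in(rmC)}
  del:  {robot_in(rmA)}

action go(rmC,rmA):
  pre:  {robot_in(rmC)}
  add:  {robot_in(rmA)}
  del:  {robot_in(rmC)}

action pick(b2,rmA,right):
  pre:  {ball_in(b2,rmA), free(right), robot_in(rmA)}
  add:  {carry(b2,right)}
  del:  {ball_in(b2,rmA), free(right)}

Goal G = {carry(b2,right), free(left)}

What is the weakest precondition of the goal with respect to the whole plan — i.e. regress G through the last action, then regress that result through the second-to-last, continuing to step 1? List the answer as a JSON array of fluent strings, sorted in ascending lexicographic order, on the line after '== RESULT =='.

Regress step by step:
  through step 3 (pick(b2,rmA,right)): drop {carry(b2,right)}, keep {free(left)}, require {ball_in(b2,rmA), free(right), robot_in(rmA)}
    → {ball_in(b2,rmA), free(left), free(right), robot_in(rmA)}
  through step 2 (go(rmC,rmA)): drop {robot_in(rmA)}, keep {ball_in(b2,rmA), free(left), free(right)}, require {robot_in(rmC)}
    → {ball_in(b2,rmA), free(left), free(right), robot_in(rmC)}
  through step 1 (go(rmA,rmC)): drop {robot_in(rmC)}, keep {ball_in(b2,rmA), free(left), free(right)}, require {robot_in(rmA)}
    → {ball_in(b2,rmA), free(left), free(right), robot_in(rmA)}

== RESULT ==
["ball_in(b2,rmA)", "free(left)", "free(right)", "robot_in(rmA)"]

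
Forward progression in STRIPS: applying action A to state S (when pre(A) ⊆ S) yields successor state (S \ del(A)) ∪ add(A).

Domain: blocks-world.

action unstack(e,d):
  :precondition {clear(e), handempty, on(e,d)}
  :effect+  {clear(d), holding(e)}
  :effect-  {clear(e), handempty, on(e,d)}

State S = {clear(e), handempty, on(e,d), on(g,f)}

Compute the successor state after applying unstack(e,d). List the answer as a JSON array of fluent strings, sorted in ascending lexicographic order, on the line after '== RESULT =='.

Compute (S \ del) ∪ add:
  pre ⊆ S: {clear(e), handempty, on(e,d)} ⊆ S  — applicable
  S \ del = {on(g,f)}
  ∪ add   = {clear(d), holding(e), on(g,f)}

== RESULT ==
["clear(d)", "holding(e)", "on(g,f)"]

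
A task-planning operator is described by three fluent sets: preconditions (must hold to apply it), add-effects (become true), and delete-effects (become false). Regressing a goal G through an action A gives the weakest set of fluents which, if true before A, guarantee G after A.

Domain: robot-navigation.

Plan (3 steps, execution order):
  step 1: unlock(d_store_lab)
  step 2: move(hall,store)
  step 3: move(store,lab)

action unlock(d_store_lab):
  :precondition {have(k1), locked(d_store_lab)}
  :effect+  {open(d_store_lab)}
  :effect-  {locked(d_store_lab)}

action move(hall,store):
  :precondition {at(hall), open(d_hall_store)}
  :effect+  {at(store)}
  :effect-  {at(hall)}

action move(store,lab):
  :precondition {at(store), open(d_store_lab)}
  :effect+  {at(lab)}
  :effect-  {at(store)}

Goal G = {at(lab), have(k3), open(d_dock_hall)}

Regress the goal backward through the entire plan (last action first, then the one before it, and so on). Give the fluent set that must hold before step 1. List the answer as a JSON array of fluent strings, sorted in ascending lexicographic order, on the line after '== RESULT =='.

Work backward from the goal:
  through step 3 (move(store,lab)): drop {at(lab)}, keep {have(k3), open(d_dock_hall)}, require {at(store), open(d_store_lab)}
    → {at(store), have(k3), open(d_dock_hall), open(d_store_lab)}
  through step 2 (move(hall,store)): drop {at(store)}, keep {have(k3), open(d_dock_hall), open(d_store_lab)}, require {at(hall), open(d_hall_store)}
    → {at(hall), have(k3), open(d_dock_hall), open(d_hall_store), open(d_store_lab)}
  through step 1 (unlock(d_store_lab)): drop {open(d_store_lab)}, keep {at(hall), have(k3), open(d_dock_hall), open(d_hall_store)}, require {have(k1), locked(d_store_lab)}
    → {at(hall), have(k1), have(k3), locked(d_store_lab), open(d_dock_hall), open(d_hall_store)}

== RESULT ==
["at(hall)", "have(k1)", "have(k3)", "locked(d_store_lab)", "open(d_dock_hall)", "open(d_hall_store)"]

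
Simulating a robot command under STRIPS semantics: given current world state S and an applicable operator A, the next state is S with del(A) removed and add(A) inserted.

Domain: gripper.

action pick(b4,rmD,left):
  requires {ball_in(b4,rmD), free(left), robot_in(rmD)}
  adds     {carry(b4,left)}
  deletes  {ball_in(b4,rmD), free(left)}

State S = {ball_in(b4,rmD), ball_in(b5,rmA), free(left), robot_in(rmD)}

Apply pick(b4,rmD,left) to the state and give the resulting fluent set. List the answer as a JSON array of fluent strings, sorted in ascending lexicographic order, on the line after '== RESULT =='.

Progress:
  pre ⊆ S: {ball_in(b4,rmD), free(left), robot_in(rmD)} ⊆ S  — applicable
  S \ del = {ball_in(b5,rmA), robot_in(rmD)}
  ∪ add   = {ball_in(b5,rmA), carry(b4,left), robot_in(rmD)}

== RESULT ==
["ball_in(b5,rmA)", "carry(b4,left)", "robot_in(rmD)"]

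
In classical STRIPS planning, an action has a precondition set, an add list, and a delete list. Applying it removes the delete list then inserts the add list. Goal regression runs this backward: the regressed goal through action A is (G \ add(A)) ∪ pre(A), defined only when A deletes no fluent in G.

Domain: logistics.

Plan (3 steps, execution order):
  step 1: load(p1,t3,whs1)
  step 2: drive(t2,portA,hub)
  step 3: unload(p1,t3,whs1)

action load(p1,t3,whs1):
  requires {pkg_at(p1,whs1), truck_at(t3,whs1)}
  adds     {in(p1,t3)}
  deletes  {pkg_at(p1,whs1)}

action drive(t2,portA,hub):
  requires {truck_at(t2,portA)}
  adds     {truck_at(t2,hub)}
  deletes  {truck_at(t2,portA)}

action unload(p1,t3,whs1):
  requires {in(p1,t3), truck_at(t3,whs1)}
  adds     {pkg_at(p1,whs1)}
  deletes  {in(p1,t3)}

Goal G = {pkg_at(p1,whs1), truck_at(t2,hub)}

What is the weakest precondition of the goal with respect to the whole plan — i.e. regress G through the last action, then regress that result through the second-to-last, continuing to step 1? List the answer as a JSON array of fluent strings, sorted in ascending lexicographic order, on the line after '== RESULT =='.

Regress step by step:
  through step 3 (unload(p1,t3,whs1)): drop {pkg_at(p1,whs1)}, keep {truck_at(t2,hub)}, require {in(p1,t3), truck_at(t3,whs1)}
    → {in(p1,t3), truck_at(t2,hub), truck_at(t3,whs1)}
  through step 2 (drive(t2,portA,hub)): drop {truck_at(t2,hub)}, keep {in(p1,t3), truck_at(t3,whs1)}, require {truck_at(t2,portA)}
    → {in(p1,t3), truck_at(t2,portA), truck_at(t3,whs1)}
  through step 1 (load(p1,t3,whs1)): drop {in(p1,t3)}, keep {truck_at(t2,portA), truck_at(t3,whs1)}, require {pkg_at(p1,whs1), truck_at(t3,whs1)}
    → {pkg_at(p1,whs1), truck_at(t2,portA), truck_at(t3,whs1)}

== RESULT ==
["pkg_at(p1,whs1)", "truck_at(t2,portA)", "truck_at(t3,whs1)"]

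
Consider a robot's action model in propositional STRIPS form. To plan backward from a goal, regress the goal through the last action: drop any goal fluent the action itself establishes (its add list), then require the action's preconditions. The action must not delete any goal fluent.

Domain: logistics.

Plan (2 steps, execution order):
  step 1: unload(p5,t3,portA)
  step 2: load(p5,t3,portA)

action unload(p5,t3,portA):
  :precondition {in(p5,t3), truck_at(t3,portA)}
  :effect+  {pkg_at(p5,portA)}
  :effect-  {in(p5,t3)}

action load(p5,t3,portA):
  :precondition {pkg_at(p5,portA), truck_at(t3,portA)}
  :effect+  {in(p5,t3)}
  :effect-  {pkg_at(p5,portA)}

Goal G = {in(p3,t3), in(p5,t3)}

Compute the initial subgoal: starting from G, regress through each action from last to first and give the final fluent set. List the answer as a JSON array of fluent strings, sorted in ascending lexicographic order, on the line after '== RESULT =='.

Regress step by step:
  through step 2 (load(p5,t3,portA)): drop {in(p5,t3)}, keep {in(p3,t3)}, require {pkg_at(p5,portA), truck_at(t3,portA)}
    → {in(p3,t3), pkg_at(p5,portA), truck_at(t3,portA)}
  through step 1 (unload(p5,t3,portA)): drop {pkg_at(p5,portA)}, keep {in(p3,t3), truck_at(t3,portA)}, require {in(p5,t3), truck_at(t3,portA)}
    → {in(p3,t3), in(p5,t3), truck_at(t3,portA)}

== RESULT ==
["in(p3,t3)", "in(p5,t3)", "truck_at(t3,portA)"]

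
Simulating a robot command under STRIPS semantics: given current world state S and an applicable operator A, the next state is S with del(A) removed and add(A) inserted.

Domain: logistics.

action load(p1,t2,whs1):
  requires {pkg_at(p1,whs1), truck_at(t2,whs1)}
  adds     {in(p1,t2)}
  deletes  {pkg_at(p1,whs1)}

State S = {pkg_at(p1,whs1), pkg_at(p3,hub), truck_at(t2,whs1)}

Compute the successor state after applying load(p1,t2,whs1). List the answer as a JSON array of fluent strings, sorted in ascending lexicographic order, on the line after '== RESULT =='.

Compute (S \ del) ∪ add:
  pre ⊆ S: {pkg_at(p1,whs1), truck_at(t2,whs1)} ⊆ S  — applicable
  S \ del = {pkg_at(p3,hub), truck_at(t2,whs1)}
  ∪ add   = {in(p1,t2), pkg_at(p3,hub), truck_at(t2,whs1)}

== RESULT ==
["in(p1,t2)", "pkg_at(p3,hub)", "truck_at(t2,whs1)"]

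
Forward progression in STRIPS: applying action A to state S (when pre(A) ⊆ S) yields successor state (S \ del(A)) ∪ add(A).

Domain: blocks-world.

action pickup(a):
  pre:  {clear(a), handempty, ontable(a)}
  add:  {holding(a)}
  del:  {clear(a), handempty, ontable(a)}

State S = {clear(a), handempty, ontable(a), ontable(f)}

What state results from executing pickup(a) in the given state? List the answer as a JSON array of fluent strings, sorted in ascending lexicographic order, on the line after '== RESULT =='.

Progress:
  pre ⊆ S: {clear(a), handempty, ontable(a)} ⊆ S  — applicable
  S \ del = {ontable(f)}
  ∪ add   = {holding(a), ontable(f)}

== RESULT ==
["holding(a)", "ontable(f)"]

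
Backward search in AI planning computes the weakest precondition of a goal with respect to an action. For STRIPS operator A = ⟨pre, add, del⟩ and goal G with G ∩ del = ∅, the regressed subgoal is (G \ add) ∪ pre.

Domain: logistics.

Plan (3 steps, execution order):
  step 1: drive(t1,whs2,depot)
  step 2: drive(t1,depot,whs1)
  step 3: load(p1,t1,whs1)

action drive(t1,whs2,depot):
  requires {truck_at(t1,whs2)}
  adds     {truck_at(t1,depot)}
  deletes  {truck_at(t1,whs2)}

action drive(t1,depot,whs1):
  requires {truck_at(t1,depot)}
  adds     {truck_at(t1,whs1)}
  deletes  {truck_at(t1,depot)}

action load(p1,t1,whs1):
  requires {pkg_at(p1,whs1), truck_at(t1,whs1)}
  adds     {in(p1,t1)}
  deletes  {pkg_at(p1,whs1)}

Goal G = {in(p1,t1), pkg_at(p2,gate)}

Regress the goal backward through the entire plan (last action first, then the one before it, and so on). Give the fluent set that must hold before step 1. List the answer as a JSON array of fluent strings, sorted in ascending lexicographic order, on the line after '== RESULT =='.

Work backward from the goal:
  through step 3 (load(p1,t1,whs1)): drop {in(p1,t1)}, keep {pkg_at(p2,gate)}, require {pkg_at(p1,whs1), truck_at(t1,whs1)}
    → {pkg_at(p1,whs1), pkg_at(p2,gate), truck_at(t1,whs1)}
  through step 2 (drive(t1,depot,whs1)): drop {truck_at(t1,whs1)}, keep {pkg_at(p1,whs1), pkg_at(p2,gate)}, require {truck_at(t1,depot)}
    → {pkg_at(p1,whs1), pkg_at(p2,gate), truck_at(t1,depot)}
  through step 1 (drive(t1,whs2,depot)): drop {truck_at(t1,depot)}, keep {pkg_at(p1,whs1), pkg_at(p2,gate)}, require {truck_at(t1,whs2)}
    → {pkg_at(p1,whs1), pkg_at(p2,gate), truck_at(t1,whs2)}

== RESULT ==
["pkg_at(p1,whs1)", "pkg_at(p2,gate)", "truck_at(t1,whs2)"]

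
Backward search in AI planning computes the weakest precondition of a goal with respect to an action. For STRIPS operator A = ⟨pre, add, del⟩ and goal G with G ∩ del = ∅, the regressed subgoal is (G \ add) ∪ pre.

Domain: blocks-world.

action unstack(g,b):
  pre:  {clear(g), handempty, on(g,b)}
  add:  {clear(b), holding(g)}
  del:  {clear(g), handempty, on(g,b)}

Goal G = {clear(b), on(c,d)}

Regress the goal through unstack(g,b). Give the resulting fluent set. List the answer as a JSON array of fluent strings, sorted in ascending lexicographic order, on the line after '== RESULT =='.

Regress:
  G ∩ del = {}  (empty — regression defined)
  G \ add = {clear(b), on(c,d)} \ {clear(b), holding(g)} = {on(c,d)}
  ∪ pre   = {on(c,d)} ∪ {clear(g), handempty, on(g,b)}
          = {clear(g), handempty, on(c,d), on(g,b)}

== RESULT ==
["clear(g)", "handempty", "on(c,d)", "on(g,b)"]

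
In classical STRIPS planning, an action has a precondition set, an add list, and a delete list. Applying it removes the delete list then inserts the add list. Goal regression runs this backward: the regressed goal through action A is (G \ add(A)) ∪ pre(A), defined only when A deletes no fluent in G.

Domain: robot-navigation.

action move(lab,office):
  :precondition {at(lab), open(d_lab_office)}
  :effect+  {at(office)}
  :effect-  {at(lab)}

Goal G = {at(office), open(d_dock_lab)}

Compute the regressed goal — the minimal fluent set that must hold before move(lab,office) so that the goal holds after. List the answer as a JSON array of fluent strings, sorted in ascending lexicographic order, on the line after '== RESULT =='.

Compute (G \ add) ∪ pre:
  G ∩ del = {}  (empty — regression defined)
  G \ add = {at(office), open(d_dock_lab)} \ {at(office)} = {open(d_dock_lab)}
  ∪ pre   = {open(d_dock_lab)} ∪ {at(lab), open(d_lab_office)}
          = {at(lab), open(d_dock_lab), open(d_lab_office)}

== RESULT ==
["at(lab)", "open(d_dock_lab)", "open(d_lab_office)"]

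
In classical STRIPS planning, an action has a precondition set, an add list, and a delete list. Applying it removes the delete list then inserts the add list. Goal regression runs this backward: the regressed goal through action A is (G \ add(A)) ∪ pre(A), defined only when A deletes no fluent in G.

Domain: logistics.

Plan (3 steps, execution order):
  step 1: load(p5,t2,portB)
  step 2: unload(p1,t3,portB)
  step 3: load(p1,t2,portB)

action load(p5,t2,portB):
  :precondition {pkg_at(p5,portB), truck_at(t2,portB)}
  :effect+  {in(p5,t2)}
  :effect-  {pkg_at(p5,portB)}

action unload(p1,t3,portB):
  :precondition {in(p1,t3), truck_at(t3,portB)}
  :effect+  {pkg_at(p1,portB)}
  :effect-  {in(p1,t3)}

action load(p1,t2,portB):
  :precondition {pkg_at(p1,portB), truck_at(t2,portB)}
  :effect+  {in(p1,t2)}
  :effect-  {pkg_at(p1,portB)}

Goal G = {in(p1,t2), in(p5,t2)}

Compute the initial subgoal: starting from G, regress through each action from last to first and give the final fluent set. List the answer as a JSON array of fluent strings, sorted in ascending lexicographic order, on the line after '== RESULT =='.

Work backward from the goal:
  through step 3 (load(p1,t2,portB)): drop {in(p1,t2)}, keep {in(p5,t2)}, require {pkg_at(p1,portB), truck_at(t2,portB)}
    → {in(p5,t2), pkg_at(p1,portB), truck_at(t2,portB)}
  through step 2 (unload(p1,t3,portB)): drop {pkg_at(p1,portB)}, keep {in(p5,t2), truck_at(t2,portB)}, require {in(p1,t3), truck_at(t3,portB)}
    → {in(p1,t3), in(p5,t2), truck_at(t2,portB), truck_at(t3,portB)}
  through step 1 (load(p5,t2,portB)): drop {in(p5,t2)}, keep {in(p1,t3), truck_at(t2,portB), truck_at(t3,portB)}, require {pkg_at(p5,portB), truck_at(t2,portB)}
    → {in(p1,t3), pkg_at(p5,portB), truck_at(t2,portB), truck_at(t3,portB)}

== RESULT ==
["in(p1,t3)", "pkg_at(p5,portB)", "truck_at(t2,portB)", "truck_at(t3,portB)"]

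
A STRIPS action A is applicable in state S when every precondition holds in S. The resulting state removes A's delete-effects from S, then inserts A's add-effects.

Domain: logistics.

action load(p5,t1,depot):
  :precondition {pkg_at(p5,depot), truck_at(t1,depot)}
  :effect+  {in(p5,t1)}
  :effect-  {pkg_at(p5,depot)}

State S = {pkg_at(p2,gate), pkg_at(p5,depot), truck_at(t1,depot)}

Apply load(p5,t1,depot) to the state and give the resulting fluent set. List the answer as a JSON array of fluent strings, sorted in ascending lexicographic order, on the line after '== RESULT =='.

Progress:
  pre ⊆ S: {pkg_at(p5,depot), truck_at(t1,depot)} ⊆ S  — applicable
  S \ del = {pkg_at(p2,gate), truck_at(t1,depot)}
  ∪ add   = {in(p5,t1), pkg_at(p2,gate), truck_at(t1,depot)}

== RESULT ==
["in(p5,t1)", "pkg_at(p2,gate)", "truck_at(t1,depot)"]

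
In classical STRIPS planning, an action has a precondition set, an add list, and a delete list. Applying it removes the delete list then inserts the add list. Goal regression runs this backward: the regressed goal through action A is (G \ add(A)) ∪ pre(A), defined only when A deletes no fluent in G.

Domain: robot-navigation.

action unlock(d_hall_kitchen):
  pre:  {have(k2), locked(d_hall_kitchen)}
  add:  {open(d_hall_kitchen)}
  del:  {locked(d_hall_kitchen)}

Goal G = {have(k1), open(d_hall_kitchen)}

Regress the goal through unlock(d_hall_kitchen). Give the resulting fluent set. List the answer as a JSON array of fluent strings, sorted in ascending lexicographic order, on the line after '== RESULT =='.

Regress:
  G ∩ del = {}  (empty — regression defined)
  G \ add = {have(k1), open(d_hall_kitchen)} \ {open(d_hall_kitchen)} = {have(k1)}
  ∪ pre   = {have(k1)} ∪ {have(k2), locked(d_hall_kitchen)}
          = {have(k1), have(k2), locked(d_hall_kitchen)}

== RESULT ==
["have(k1)", "have(k2)", "locked(d_hall_kitchen)"]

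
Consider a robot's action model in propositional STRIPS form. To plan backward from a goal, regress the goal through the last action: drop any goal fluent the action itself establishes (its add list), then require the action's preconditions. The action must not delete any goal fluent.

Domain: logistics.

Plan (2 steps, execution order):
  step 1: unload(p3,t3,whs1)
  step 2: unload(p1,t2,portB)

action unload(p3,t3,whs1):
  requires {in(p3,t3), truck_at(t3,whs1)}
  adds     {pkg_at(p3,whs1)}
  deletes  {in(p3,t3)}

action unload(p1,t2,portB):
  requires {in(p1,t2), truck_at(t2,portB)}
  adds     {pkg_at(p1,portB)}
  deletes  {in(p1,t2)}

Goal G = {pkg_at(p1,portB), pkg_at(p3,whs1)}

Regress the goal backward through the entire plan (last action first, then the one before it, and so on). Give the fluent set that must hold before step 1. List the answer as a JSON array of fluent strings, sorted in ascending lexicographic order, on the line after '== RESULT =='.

Regress step by step:
  through step 2 (unload(p1,t2,portB)): drop {pkg_at(p1,portB)}, keep {pkg_at(p3,whs1)}, require {in(p1,t2), truck_at(t2,portB)}
    → {in(p1,t2), pkg_at(p3,whs1), truck_at(t2,portB)}
  through step 1 (unload(p3,t3,whs1)): drop {pkg_at(p3,whs1)}, keep {in(p1,t2), truck_at(t2,portB)}, require {in(p3,t3), truck_at(t3,whs1)}
    → {in(p1,t2), in(p3,t3), truck_at(t2,portB), truck_at(t3,whs1)}

== RESULT ==
["in(p1,t2)", "in(p3,t3)", "truck_at(t2,portB)", "truck_at(t3,whs1)"]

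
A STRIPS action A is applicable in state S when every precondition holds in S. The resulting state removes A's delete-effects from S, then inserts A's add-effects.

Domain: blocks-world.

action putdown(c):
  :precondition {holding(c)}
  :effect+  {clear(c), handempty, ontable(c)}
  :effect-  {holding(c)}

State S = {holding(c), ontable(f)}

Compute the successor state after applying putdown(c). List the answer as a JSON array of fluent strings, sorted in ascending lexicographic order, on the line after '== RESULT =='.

Compute (S \ del) ∪ add:
  pre ⊆ S: {holding(c)} ⊆ S  — applicable
  S \ del = {ontable(f)}
  ∪ add   = {clear(c), handempty, ontable(c), ontable(f)}

== RESULT ==
["clear(c)", "handempty", "ontable(c)", "ontable(f)"]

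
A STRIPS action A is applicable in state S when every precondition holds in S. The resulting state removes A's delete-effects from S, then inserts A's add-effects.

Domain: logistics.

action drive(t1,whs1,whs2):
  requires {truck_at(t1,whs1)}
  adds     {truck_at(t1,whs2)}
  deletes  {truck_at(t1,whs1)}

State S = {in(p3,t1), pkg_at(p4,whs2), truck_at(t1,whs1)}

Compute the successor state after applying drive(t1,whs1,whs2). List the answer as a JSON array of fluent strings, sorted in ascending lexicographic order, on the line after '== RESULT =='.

Progress:
  pre ⊆ S: {truck_at(t1,whs1)} ⊆ S  — applicable
  S \ del = {in(p3,t1), pkg_at(p4,whs2)}
  ∪ add   = {in(p3,t1), pkg_at(p4,whs2), truck_at(t1,whs2)}

== RESULT ==
["in(p3,t1)", "pkg_at(p4,whs2)", "truck_at(t1,whs2)"]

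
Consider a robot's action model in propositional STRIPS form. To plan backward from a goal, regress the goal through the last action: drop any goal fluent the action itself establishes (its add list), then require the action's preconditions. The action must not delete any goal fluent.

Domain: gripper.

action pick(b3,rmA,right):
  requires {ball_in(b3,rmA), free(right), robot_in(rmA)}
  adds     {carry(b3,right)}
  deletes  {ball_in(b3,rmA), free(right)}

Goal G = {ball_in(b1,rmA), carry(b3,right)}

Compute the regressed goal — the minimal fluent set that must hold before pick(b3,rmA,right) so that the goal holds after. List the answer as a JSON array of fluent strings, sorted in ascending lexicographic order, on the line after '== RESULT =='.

Regress:
  G ∩ del = {}  (empty — regression defined)
  G \ add = {ball_in(b1,rmA), carry(b3,right)} \ {carry(b3,right)} = {ball_in(b1,rmA)}
  ∪ pre   = {ball_in(b1,rmA)} ∪ {ball_in(b3,rmA), free(right), robot_in(rmA)}
          = {ball_in(b1,rmA), ball_in(b3,rmA), free(right), robot_in(rmA)}

== RESULT ==
["ball_in(b1,rmA)", "ball_in(b3,rmA)", "free(right)", "robot_in(rmA)"]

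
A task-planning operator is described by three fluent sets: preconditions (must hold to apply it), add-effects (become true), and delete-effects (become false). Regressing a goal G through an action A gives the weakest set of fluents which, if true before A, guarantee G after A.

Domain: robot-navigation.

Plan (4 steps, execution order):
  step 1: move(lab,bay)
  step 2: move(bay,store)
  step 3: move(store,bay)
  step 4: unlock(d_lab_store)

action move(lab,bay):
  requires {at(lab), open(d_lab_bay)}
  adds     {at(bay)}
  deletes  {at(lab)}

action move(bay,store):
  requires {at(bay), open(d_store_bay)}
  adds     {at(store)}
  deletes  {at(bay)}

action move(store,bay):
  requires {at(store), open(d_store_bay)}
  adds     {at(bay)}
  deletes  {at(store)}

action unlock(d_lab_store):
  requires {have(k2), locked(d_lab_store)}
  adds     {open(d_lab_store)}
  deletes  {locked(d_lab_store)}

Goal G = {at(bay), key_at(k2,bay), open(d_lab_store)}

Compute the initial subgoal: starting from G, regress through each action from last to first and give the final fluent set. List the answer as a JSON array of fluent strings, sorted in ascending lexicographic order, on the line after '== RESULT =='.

Regress step by step:
  through step 4 (unlock(d_lab_store)): drop {open(d_lab_store)}, keep {at(bay), key_at(k2,bay)}, require {have(k2), locked(d_lab_store)}
    → {at(bay), have(k2), key_at(k2,bay), locked(d_lab_store)}
  through step 3 (move(store,bay)): drop {at(bay)}, keep {have(k2), key_at(k2,bay), locked(d_lab_store)}, require {at(store), open(d_store_bay)}
    → {at(store), have(k2), key_at(k2,bay), locked(d_lab_store), open(d_store_bay)}
  through step 2 (move(bay,store)): drop {at(store)}, keep {have(k2), key_at(k2,bay), locked(d_lab_store), open(d_store_bay)}, require {at(bay), open(d_store_bay)}
    → {at(bay), have(k2), key_at(k2,bay), locked(d_lab_store), open(d_store_bay)}
  through step 1 (move(lab,bay)): drop {at(bay)}, keep {have(k2), key_at(k2,bay), locked(d_lab_store), open(d_store_bay)}, require {at(lab), open(d_lab_bay)}
    → {at(lab), have(k2), key_at(k2,bay), locked(d_lab_store), open(d_lab_bay), open(d_store_bay)}

== RESULT ==
["at(lab)", "have(k2)", "key_at(k2,bay)", "locked(d_lab_store)", "open(d_lab_bay)", "open(d_store_bay)"]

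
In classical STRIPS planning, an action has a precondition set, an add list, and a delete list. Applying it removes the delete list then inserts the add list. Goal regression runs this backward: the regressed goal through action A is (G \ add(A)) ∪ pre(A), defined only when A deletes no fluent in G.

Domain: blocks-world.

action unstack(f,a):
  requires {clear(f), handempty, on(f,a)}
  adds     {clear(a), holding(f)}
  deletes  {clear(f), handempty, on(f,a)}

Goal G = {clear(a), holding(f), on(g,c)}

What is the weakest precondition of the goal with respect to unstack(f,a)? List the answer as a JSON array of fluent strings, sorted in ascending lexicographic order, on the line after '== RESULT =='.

Regress:
  G ∩ del = {}  (empty — regression defined)
  G \ add = {clear(a), holding(f), on(g,c)} \ {clear(a), holding(f)} = {on(g,c)}
  ∪ pre   = {on(g,c)} ∪ {clear(f), handempty, on(f,a)}
          = {clear(f), handempty, on(f,a), on(g,c)}

== RESULT ==
["clear(f)", "handempty", "on(f,a)", "on(g,c)"]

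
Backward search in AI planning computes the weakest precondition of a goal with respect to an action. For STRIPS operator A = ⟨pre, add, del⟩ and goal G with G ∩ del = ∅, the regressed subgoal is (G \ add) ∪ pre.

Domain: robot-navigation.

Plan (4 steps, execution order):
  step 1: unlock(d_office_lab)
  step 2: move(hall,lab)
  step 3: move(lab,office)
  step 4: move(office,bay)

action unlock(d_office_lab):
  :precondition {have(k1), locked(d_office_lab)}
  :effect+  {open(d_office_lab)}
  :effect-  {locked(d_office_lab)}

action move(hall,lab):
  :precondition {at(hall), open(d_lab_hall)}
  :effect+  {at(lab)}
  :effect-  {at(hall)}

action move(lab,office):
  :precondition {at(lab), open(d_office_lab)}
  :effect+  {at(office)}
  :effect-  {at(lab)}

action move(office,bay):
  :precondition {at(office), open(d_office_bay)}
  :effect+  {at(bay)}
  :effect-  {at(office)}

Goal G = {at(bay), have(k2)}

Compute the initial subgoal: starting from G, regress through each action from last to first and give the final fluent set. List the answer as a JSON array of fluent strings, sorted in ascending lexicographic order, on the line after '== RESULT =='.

Regress step by step:
  through step 4 (move(office,bay)): drop {at(bay)}, keep {have(k2)}, require {at(office), open(d_office_bay)}
    → {at(office), have(k2), open(d_office_bay)}
  through step 3 (move(lab,office)): drop {at(office)}, keep {have(k2), open(d_office_bay)}, require {at(lab), open(d_office_lab)}
    → {at(lab), have(k2), open(d_office_bay), open(d_office_lab)}
  through step 2 (move(hall,lab)): drop {at(lab)}, keep {have(k2), open(d_office_bay), open(d_office_lab)}, require {at(hall), open(d_lab_hall)}
    → {at(hall), have(k2), open(d_lab_hall), open(d_office_bay), open(d_office_lab)}
  through step 1 (unlock(d_office_lab)): drop {open(d_office_lab)}, keep {at(hall), have(k2), open(d_lab_hall), open(d_office_bay)}, require {have(k1), locked(d_office_lab)}
    → {at(hall), have(k1), have(k2), locked(d_office_lab), open(d_lab_hall), open(d_office_bay)}

== RESULT ==
["at(hall)", "have(k1)", "have(k2)", "locked(d_office_lab)", "open(d_lab_hall)", "open(d_office_bay)"]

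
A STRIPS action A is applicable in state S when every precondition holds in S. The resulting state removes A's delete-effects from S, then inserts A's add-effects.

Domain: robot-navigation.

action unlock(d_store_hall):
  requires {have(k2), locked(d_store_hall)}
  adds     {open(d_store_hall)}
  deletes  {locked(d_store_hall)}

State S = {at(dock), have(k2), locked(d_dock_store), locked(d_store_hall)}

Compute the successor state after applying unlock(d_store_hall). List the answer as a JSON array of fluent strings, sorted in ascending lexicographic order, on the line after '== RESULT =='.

Compute (S \ del) ∪ add:
  pre ⊆ S: {have(k2), locked(d_store_hall)} ⊆ S  — applicable
  S \ del = {at(dock), have(k2), locked(d_dock_store)}
  ∪ add   = {at(dock), have(k2), locked(d_dock_store), open(d_store_hall)}

== RESULT ==
["at(dock)", "have(k2)", "locked(d_dock_store)", "open(d_store_hall)"]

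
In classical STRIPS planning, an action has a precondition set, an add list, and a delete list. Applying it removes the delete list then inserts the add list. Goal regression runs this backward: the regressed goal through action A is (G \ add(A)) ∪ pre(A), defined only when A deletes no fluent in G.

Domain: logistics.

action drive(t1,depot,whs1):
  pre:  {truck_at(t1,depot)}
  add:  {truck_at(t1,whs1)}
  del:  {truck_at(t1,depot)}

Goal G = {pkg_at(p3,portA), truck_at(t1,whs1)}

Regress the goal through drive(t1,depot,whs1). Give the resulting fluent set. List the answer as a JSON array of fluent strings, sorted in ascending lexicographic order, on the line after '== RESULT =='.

Compute (G \ add) ∪ pre:
  G ∩ del = {}  (empty — regression defined)
  G \ add = {pkg_at(p3,portA), truck_at(t1,whs1)} \ {truck_at(t1,whs1)} = {pkg_at(p3,portA)}
  ∪ pre   = {pkg_at(p3,portA)} ∪ {truck_at(t1,depot)}
          = {pkg_at(p3,portA), truck_at(t1,depot)}

== RESULT ==
["pkg_at(p3,portA)", "truck_at(t1,depot)"]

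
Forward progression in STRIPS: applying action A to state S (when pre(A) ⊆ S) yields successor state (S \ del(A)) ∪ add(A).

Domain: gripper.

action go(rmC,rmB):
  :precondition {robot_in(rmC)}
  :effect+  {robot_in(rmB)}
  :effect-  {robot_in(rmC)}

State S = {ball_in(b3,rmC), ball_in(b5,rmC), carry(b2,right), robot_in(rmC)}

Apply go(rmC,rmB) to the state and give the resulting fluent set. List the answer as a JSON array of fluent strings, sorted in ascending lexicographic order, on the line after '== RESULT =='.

Compute (S \ del) ∪ add:
  pre ⊆ S: {robot_in(rmC)} ⊆ S  — applicable
  S \ del = {ball_in(b3,rmC), ball_in(b5,rmC), carry(b2,right)}
  ∪ add   = {ball_in(b3,rmC), ball_in(b5,rmC), carry(b2,right), robot_in(rmB)}

== RESULT ==
["ball_in(b3,rmC)", "ball_in(b5,rmC)", "carry(b2,right)", "robot_in(rmB)"]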